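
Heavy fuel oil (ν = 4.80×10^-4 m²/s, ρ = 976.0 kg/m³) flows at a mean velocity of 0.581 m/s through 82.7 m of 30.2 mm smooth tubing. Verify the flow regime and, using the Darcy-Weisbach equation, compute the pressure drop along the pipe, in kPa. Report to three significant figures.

Δp ≈ 790 kPa

Re = VD/ν = 0.581·0.03020/4.80×10^-4 = 36.6 → laminar (Re < 2300)
f = 64/Re = 1.751
h_f = f(L/D)V²/(2g) = 1.751·(82.7/0.03020)·0.581²/(2·9.81) = 82.49 m
Δp = ρg·h_f = 976.0·9.81·82.49 = 789.8 kPa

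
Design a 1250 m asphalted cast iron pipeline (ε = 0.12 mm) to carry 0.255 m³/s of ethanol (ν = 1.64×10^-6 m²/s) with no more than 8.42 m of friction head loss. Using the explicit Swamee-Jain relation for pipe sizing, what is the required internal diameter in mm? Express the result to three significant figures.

D ≈ 426 mm

Swamee-Jain (Type III): D = 0.66·[ε^1.25·(LQ²/(gh_f))^4.75 + ν·Q^9.4·(L/(gh_f))^5.2]^0.04
LQ²/(gh_f) = 0.9840; L/(gh_f) = 15.13
Term 1 = ε^1.25·(…)^4.75 = 1.16×10^-5; Term 2 = ν·Q^9.4·(…)^5.2 = 5.91×10^-6
D = 0.66·(1.16×10^-5 + 5.91×10^-6)^0.04 = 0.4259 m = 426 mm
Check: V = 1.79 m/s, Re = 4.65×10^5, f = 0.01631, h_f = 7.82 m ≈ 8.42 m ✓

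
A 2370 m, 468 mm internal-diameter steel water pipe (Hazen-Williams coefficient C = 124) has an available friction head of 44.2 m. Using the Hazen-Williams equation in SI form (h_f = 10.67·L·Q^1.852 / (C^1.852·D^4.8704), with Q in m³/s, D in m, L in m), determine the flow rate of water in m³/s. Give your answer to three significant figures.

Rearranging: Q = [h_f·C^1.852·D^4.8704 / (10.67·L)]^(1/1.852)
Q = [44.2·124^1.852·0.468^4.8704 / (10.67·2370)]^0.540 = 0.5461 m³/s

Q ≈ 0.546 m³/s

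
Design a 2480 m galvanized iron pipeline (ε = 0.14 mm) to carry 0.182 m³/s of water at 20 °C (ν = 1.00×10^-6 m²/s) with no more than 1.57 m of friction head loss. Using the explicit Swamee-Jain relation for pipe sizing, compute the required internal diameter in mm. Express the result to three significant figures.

Swamee-Jain (Type III): D = 0.66·[ε^1.25·(LQ²/(gh_f))^4.75 + ν·Q^9.4·(L/(gh_f))^5.2]^0.04
LQ²/(gh_f) = 5.334; L/(gh_f) = 161.0
Term 1 = ε^1.25·(…)^4.75 = 0.0433; Term 2 = ν·Q^9.4·(…)^5.2 = 0.0331
D = 0.66·(0.0433 + 0.0331)^0.04 = 0.5955 m = 595 mm
Check: V = 0.653 m/s, Re = 3.89×10^5, f = 0.01617, h_f = 1.47 m ≈ 1.57 m ✓

D ≈ 595 mm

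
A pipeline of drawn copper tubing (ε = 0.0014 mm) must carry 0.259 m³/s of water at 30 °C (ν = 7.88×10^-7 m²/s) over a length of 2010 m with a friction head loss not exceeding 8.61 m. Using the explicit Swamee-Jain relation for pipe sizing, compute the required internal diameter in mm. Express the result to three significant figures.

Swamee-Jain (Type III): D = 0.66·[ε^1.25·(LQ²/(gh_f))^4.75 + ν·Q^9.4·(L/(gh_f))^5.2]^0.04
LQ²/(gh_f) = 1.596; L/(gh_f) = 23.80
Term 1 = ε^1.25·(…)^4.75 = 4.44×10^-7; Term 2 = ν·Q^9.4·(…)^5.2 = 3.46×10^-5
D = 0.66·(4.44×10^-7 + 3.46×10^-5)^0.04 = 0.4379 m = 438 mm
Check: V = 1.72 m/s, Re = 9.56×10^5, f = 0.01177, h_f = 8.15 m ≈ 8.61 m ✓

D ≈ 438 mm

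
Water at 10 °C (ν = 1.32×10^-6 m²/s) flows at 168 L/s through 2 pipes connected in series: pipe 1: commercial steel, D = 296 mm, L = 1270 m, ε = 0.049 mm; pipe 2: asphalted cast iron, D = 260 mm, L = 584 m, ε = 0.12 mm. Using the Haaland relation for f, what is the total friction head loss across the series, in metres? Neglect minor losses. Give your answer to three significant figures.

Pipe 1: V = 2.441 m/s, Re = 5.47×10^5, ε/D = 1.66×10^-4, f = 0.01484, h_1 = f(L/D)V²/2g = 19.34 m
Pipe 2: V = 3.164 m/s, Re = 6.23×10^5, ε/D = 4.62×10^-4, f = 0.01716, h_2 = f(L/D)V²/2g = 19.67 m
Series → Q common, losses add: H = Σh = 39.01 m

H ≈ 39.0 m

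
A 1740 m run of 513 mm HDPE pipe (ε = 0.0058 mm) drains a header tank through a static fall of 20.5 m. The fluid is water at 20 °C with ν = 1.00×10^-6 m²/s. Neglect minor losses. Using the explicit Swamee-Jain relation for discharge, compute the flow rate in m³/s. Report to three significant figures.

Q ≈ 0.678 m³/s

Swamee-Jain (Type II): Q = -0.965·√(gD⁵h_f/L)·ln[ε/(3.7D) + √(3.17ν²L/(gD³h_f))]
√(gD⁵h_f/L) = √(9.81·0.513⁵·20.5/1740) = 0.06408
ε/(3.7D) = 3.06×10^-6; √(3.17ν²L/(gD³h_f)) = 1.43×10^-5
Q = -0.965·0.06408·ln(1.731×10^-5) = 0.6780 m³/s
Check: V = 3.28 m/s, Re = 1.68×10^6, f = 0.01103, h_f = 20.5 m ≈ 20.5 m ✓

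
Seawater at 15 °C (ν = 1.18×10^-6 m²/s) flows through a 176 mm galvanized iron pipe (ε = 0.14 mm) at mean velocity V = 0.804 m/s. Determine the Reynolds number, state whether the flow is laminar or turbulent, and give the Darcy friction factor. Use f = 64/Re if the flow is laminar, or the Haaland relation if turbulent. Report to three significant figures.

Re ≈ 1.20×10^5; turbulent; f ≈ 0.0209

Re = VD/ν = 0.8040·0.176/1.18×10^-6 = 1.20×10^5
Re > 4000 → turbulent; ε/D = 7.95×10^-4
Haaland: f = 0.02086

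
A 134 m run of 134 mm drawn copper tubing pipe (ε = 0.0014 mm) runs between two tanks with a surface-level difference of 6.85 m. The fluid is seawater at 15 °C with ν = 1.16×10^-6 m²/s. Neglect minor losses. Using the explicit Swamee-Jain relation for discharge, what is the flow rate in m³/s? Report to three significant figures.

Q ≈ 0.0435 m³/s

Swamee-Jain (Type II): Q = -0.965·√(gD⁵h_f/L)·ln[ε/(3.7D) + √(3.17ν²L/(gD³h_f))]
√(gD⁵h_f/L) = √(9.81·0.134⁵·6.85/134) = 0.004655
ε/(3.7D) = 2.82×10^-6; √(3.17ν²L/(gD³h_f)) = 5.95×10^-5
Q = -0.965·0.004655·ln(6.228×10^-5) = 0.04350 m³/s
Check: V = 3.08 m/s, Re = 3.56×10^5, f = 0.01406, h_f = 6.82 m ≈ 6.85 m ✓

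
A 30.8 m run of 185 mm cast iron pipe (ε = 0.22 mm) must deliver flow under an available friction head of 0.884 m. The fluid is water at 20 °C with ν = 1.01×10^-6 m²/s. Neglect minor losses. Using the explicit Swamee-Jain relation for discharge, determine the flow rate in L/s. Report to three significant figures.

Q ≈ 59.7 L/s

Swamee-Jain (Type II): Q = -0.965·√(gD⁵h_f/L)·ln[ε/(3.7D) + √(3.17ν²L/(gD³h_f))]
√(gD⁵h_f/L) = √(9.81·0.185⁵·0.884/30.8) = 0.007811
ε/(3.7D) = 3.21×10^-4; √(3.17ν²L/(gD³h_f)) = 4.26×10^-5
Q = -0.965·0.007811·ln(3.640×10^-4) = 0.05969 m³/s
Check: V = 2.22 m/s, Re = 4.07×10^5, f = 0.02127, h_f = 0.890 m ≈ 0.884 m ✓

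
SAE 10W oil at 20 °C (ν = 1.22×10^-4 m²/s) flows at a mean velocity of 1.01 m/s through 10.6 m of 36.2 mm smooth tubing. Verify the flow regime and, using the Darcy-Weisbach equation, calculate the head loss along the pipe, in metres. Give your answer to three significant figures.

h_f ≈ 3.25 m

Re = VD/ν = 1.01·0.03620/1.22×10^-4 = 300 → laminar (Re < 2300)
f = 64/Re = 0.2136
h_f = f(L/D)V²/(2g) = 0.2136·(10.6/0.03620)·1.01²/(2·9.81) = 3.251 m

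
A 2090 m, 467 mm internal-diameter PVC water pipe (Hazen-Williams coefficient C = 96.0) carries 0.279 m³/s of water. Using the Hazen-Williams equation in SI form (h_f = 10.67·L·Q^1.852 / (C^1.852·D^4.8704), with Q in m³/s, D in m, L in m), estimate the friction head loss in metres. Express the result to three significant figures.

h_f = 10.67·2090·0.279^1.852 / (96.0^1.852·0.467^4.8704) = 18.24 m

h_f ≈ 18.2 m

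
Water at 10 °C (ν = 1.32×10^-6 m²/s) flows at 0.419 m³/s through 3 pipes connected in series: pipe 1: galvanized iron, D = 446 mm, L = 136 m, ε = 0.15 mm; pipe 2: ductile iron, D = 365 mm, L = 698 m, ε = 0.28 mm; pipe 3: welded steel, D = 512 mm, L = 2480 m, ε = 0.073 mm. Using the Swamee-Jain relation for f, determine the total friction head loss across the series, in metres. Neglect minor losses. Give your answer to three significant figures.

Pipe 1: V = 2.682 m/s, Re = 9.06×10^5, ε/D = 3.36×10^-4, f = 0.01614, h_1 = f(L/D)V²/2g = 1.804 m
Pipe 2: V = 4.004 m/s, Re = 1.11×10^6, ε/D = 7.67×10^-4, f = 0.01885, h_2 = f(L/D)V²/2g = 29.46 m
Pipe 3: V = 2.035 m/s, Re = 7.89×10^5, ε/D = 1.43×10^-4, f = 0.01434, h_3 = f(L/D)V²/2g = 14.66 m
Series → Q common, losses add: H = Σh = 45.93 m

H ≈ 45.9 m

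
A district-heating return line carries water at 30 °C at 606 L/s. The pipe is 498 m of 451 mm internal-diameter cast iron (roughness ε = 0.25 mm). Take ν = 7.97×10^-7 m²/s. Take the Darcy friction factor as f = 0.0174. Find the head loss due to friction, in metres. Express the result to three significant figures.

V = 4Q/(πD²) = 4·0.606/(π·0.451²) = 3.793 m/s
h_f = f(L/D)V²/(2g) = 0.01740·(498/0.451)·3.793²/(2·9.81) = 14.09 m

h_f ≈ 14.1 m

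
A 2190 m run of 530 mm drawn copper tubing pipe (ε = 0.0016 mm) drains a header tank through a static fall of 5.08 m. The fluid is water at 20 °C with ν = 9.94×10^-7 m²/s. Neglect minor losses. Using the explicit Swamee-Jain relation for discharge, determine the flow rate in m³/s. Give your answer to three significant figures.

Swamee-Jain (Type II): Q = -0.965·√(gD⁵h_f/L)·ln[ε/(3.7D) + √(3.17ν²L/(gD³h_f))]
√(gD⁵h_f/L) = √(9.81·0.530⁵·5.08/2190) = 0.03085
ε/(3.7D) = 8.16×10^-7; √(3.17ν²L/(gD³h_f)) = 3.04×10^-5
Q = -0.965·0.03085·ln(3.122×10^-5) = 0.3088 m³/s
Check: V = 1.40 m/s, Re = 7.46×10^5, f = 0.01226, h_f = 5.06 m ≈ 5.08 m ✓

Q ≈ 0.309 m³/s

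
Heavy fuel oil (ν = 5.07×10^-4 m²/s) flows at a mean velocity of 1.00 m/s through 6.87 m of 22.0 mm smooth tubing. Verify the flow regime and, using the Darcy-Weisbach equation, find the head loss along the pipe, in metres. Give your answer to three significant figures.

Re = VD/ν = 1.00·0.02200/5.07×10^-4 = 43.4 → laminar (Re < 2300)
f = 64/Re = 1.475
h_f = f(L/D)V²/(2g) = 1.475·(6.87/0.02200)·1.00²/(2·9.81) = 23.47 m

h_f ≈ 23.5 m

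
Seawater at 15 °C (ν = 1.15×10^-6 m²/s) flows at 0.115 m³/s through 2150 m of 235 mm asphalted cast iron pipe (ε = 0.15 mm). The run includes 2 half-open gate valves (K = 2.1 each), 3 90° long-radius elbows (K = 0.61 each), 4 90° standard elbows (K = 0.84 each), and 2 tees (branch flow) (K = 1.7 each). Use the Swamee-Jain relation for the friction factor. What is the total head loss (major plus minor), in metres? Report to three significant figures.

H_L ≈ 65.3 m

V = 4Q/(πD²) = 2.651 m/s; V²/2g = 0.3583 m
Re = 5.42×10^5, ε/D = 6.38×10^-4 → f = 0.01853 (Swamee-Jain)
Major: h_f = f(L/D)·V²/2g = 0.01853·9149·0.3583 = 60.74 m
Minor: ΣK = 12.8; h_m = ΣK·V²/2g = 4.583 m
Total H_L = 60.74 + 4.583 = 65.32 m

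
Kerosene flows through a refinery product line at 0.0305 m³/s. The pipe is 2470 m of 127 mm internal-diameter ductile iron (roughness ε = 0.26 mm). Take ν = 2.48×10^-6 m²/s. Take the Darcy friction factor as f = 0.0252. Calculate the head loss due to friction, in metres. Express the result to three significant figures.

V = 4Q/(πD²) = 4·0.0305/(π·0.127²) = 2.408 m/s
h_f = f(L/D)V²/(2g) = 0.02520·(2470/0.127)·2.408²/(2·9.81) = 144.8 m

h_f ≈ 145 m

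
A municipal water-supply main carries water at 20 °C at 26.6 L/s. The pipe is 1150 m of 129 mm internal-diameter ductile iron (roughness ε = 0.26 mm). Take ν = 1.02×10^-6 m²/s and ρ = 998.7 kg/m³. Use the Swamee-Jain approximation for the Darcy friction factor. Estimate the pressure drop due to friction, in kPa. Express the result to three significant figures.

Δp ≈ 448 kPa

V = 4Q/(πD²) = 4·0.0266/(π·0.129²) = 2.035 m/s
Re = VD/ν = 2.035·0.129/1.02×10^-6 = 2.57×10^5 → turbulent
ε/D = 0.26/129 = 0.00202
Swamee-Jain: f = 0.02432
h_f = f(L/D)V²/(2g) = 0.02432·(1150/0.129)·2.035²/(2·9.81) = 45.78 m
Δp = ρg·h_f = 998.7·9.81·45.78 = 448.5 kPa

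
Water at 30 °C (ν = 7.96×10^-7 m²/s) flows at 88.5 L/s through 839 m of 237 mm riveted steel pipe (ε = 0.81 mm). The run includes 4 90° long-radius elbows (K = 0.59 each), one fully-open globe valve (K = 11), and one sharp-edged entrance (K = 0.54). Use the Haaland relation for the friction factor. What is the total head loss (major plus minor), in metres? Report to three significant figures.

H_L ≈ 22.7 m

V = 4Q/(πD²) = 2.006 m/s; V²/2g = 0.2051 m
Re = 5.97×10^5, ε/D = 0.00342 → f = 0.02739 (Haaland)
Major: h_f = f(L/D)·V²/2g = 0.02739·3540·0.2051 = 19.89 m
Minor: ΣK = 13.9; h_m = ΣK·V²/2g = 2.851 m
Total H_L = 19.89 + 2.851 = 22.74 m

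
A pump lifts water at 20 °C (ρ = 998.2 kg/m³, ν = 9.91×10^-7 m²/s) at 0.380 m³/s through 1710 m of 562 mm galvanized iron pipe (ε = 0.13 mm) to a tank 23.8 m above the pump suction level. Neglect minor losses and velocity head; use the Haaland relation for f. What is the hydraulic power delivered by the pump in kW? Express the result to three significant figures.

V = 4Q/(πD²) = 1.532 m/s; Re = 8.69×10^5; ε/D = 2.31×10^-4; f = 0.01504
h_f = f(L/D)V²/2g = 5.473 m
Total head H = z + h_f = 23.8 + 5.473 = 29.27 m
P_hyd = ρgQH = 998.2·9.81·0.380·29.27 = 108.9 kW

P_hyd ≈ 109 kW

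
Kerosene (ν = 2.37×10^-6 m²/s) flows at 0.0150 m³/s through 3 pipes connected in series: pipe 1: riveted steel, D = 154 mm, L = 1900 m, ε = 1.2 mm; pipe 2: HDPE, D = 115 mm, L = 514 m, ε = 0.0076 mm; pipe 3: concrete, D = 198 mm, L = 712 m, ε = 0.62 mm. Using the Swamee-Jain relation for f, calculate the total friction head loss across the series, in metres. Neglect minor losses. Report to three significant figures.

Pipe 1: V = 0.8053 m/s, Re = 5.23×10^4, ε/D = 0.00779, f = 0.03658, h_1 = f(L/D)V²/2g = 14.92 m
Pipe 2: V = 1.444 m/s, Re = 7.01×10^4, ε/D = 6.61×10^-5, f = 0.01959, h_2 = f(L/D)V²/2g = 9.308 m
Pipe 3: V = 0.4872 m/s, Re = 4.07×10^4, ε/D = 0.00313, f = 0.02969, h_3 = f(L/D)V²/2g = 1.291 m
Series → Q common, losses add: H = Σh = 25.52 m

H ≈ 25.5 m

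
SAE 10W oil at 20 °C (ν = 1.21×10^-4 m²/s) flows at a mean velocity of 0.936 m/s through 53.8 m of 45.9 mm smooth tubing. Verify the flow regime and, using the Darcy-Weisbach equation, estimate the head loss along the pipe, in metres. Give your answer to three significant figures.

h_f ≈ 9.43 m

Re = VD/ν = 0.936·0.04590/1.21×10^-4 = 355 → laminar (Re < 2300)
f = 64/Re = 0.1803
h_f = f(L/D)V²/(2g) = 0.1803·(53.8/0.04590)·0.936²/(2·9.81) = 9.434 m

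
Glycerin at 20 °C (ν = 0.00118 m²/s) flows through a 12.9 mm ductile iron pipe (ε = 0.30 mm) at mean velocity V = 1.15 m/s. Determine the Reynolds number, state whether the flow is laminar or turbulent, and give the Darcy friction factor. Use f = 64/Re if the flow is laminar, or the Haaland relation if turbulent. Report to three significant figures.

Re = VD/ν = 1.150·0.0129/0.00118 = 12.6
Re < 2300 → laminar → f = 64/Re = 5.091

Re ≈ 12.6; laminar; f = 64/Re ≈ 5.09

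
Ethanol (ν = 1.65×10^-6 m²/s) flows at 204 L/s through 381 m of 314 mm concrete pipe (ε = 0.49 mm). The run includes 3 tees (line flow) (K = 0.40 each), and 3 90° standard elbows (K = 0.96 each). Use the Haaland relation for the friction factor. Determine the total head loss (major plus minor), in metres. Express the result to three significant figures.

H_L ≈ 11.0 m

V = 4Q/(πD²) = 2.634 m/s; V²/2g = 0.3537 m
Re = 5.01×10^5, ε/D = 0.00156 → f = 0.02237 (Haaland)
Major: h_f = f(L/D)·V²/2g = 0.02237·1213·0.3537 = 9.603 m
Minor: ΣK = 4.08; h_m = ΣK·V²/2g = 1.443 m
Total H_L = 9.603 + 1.443 = 11.05 m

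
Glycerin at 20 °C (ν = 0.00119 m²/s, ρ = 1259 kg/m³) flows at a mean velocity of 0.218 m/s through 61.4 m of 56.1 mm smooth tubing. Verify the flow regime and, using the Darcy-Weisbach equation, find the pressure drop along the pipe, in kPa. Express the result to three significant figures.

Δp ≈ 204 kPa

Re = VD/ν = 0.218·0.05610/0.00119 = 10.3 → laminar (Re < 2300)
f = 64/Re = 6.227
h_f = f(L/D)V²/(2g) = 6.227·(61.4/0.05610)·0.218²/(2·9.81) = 16.51 m
Δp = ρg·h_f = 1259·9.81·16.51 = 203.9 kPa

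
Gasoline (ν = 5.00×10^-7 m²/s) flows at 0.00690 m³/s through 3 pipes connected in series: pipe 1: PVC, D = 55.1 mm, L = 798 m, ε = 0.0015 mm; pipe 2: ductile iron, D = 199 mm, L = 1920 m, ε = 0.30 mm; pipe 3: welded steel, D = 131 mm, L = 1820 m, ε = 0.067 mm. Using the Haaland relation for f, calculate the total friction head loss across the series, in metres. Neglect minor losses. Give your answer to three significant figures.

Pipe 1: V = 2.894 m/s, Re = 3.19×10^5, ε/D = 2.72×10^-5, f = 0.01442, h_1 = f(L/D)V²/2g = 89.14 m
Pipe 2: V = 0.2218 m/s, Re = 8.83×10^4, ε/D = 0.00151, f = 0.02381, h_2 = f(L/D)V²/2g = 0.5762 m
Pipe 3: V = 0.5119 m/s, Re = 1.34×10^5, ε/D = 5.11×10^-4, f = 0.01943, h_3 = f(L/D)V²/2g = 3.606 m
Series → Q common, losses add: H = Σh = 93.32 m

H ≈ 93.3 m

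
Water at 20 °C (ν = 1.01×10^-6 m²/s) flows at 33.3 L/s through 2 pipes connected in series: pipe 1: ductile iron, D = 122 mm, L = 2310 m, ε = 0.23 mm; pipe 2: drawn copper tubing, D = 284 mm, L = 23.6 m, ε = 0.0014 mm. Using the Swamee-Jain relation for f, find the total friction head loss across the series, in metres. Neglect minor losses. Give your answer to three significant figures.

Pipe 1: V = 2.849 m/s, Re = 3.44×10^5, ε/D = 0.00189, f = 0.02375, h_1 = f(L/D)V²/2g = 186.0 m
Pipe 2: V = 0.5257 m/s, Re = 1.48×10^5, ε/D = 4.93×10^-6, f = 0.01653, h_2 = f(L/D)V²/2g = 0.01934 m
Series → Q common, losses add: H = Σh = 186.0 m

H ≈ 186 m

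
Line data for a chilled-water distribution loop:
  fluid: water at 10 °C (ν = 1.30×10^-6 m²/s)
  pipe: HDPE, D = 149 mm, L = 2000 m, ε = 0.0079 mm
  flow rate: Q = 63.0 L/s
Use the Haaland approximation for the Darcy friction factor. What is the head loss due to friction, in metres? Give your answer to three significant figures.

V = 4Q/(πD²) = 4·0.0630/(π·0.149²) = 3.613 m/s
Re = VD/ν = 3.613·0.149/1.30×10^-6 = 4.14×10^5 → turbulent
ε/D = 0.0079/149 = 5.30×10^-5
Haaland: f = 0.01409
h_f = f(L/D)V²/(2g) = 0.01409·(2000/0.149)·3.613²/(2·9.81) = 125.8 m

h_f ≈ 126 m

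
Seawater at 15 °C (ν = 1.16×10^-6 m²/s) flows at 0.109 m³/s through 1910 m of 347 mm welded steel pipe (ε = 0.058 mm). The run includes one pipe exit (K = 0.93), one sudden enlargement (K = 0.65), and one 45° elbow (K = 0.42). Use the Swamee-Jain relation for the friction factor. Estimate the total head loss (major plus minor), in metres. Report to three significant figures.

V = 4Q/(πD²) = 1.153 m/s; V²/2g = 0.06771 m
Re = 3.45×10^5, ε/D = 1.67×10^-4 → f = 0.01578 (Swamee-Jain)
Major: h_f = f(L/D)·V²/2g = 0.01578·5504·0.06771 = 5.883 m
Minor: ΣK = 2.00; h_m = ΣK·V²/2g = 0.1354 m
Total H_L = 5.883 + 0.1354 = 6.018 m

H_L ≈ 6.02 m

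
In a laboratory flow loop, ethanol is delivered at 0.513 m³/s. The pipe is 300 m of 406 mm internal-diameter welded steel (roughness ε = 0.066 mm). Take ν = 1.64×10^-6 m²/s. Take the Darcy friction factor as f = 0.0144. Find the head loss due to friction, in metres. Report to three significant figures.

V = 4Q/(πD²) = 4·0.513/(π·0.406²) = 3.963 m/s
h_f = f(L/D)V²/(2g) = 0.01440·(300/0.406)·3.963²/(2·9.81) = 8.515 m

h_f ≈ 8.52 m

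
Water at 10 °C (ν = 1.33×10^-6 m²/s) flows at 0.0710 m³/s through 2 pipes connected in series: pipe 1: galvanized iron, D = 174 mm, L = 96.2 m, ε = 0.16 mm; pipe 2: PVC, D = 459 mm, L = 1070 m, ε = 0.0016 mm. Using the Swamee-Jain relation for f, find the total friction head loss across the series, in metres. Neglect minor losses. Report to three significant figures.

Pipe 1: V = 2.986 m/s, Re = 3.91×10^5, ε/D = 9.20×10^-4, f = 0.02017, h_1 = f(L/D)V²/2g = 5.068 m
Pipe 2: V = 0.4291 m/s, Re = 1.48×10^5, ε/D = 3.49×10^-6, f = 0.01651, h_2 = f(L/D)V²/2g = 0.3612 m
Series → Q common, losses add: H = Σh = 5.429 m

H ≈ 5.43 m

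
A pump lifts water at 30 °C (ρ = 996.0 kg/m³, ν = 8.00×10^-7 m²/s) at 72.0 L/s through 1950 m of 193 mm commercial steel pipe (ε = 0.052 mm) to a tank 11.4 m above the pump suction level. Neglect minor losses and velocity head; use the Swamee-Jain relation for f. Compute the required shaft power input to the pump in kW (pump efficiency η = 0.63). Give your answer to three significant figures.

P_shaft ≈ 68.2 kW

V = 4Q/(πD²) = 2.461 m/s; Re = 5.94×10^5; ε/D = 2.69×10^-4; f = 0.01593
h_f = f(L/D)V²/2g = 49.70 m
Total head H = z + h_f = 11.4 + 49.70 = 61.10 m
P_hyd = ρgQH = 996.0·9.81·0.0720·61.10 = 42.98 kW
P_shaft = P_hyd/η = 42.98/0.63 = 68.22 kW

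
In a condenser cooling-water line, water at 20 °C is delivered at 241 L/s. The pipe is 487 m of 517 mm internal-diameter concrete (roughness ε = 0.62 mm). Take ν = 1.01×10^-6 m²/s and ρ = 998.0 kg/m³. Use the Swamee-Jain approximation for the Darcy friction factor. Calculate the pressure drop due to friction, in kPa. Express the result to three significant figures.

Δp ≈ 13.1 kPa

V = 4Q/(πD²) = 4·0.241/(π·0.517²) = 1.148 m/s
Re = VD/ν = 1.148·0.517/1.01×10^-6 = 5.88×10^5 → turbulent
ε/D = 0.62/517 = 0.00120
Swamee-Jain: f = 0.02110
h_f = f(L/D)V²/(2g) = 0.02110·(487/0.517)·1.148²/(2·9.81) = 1.335 m
Δp = ρg·h_f = 998.0·9.81·1.335 = 13.07 kPa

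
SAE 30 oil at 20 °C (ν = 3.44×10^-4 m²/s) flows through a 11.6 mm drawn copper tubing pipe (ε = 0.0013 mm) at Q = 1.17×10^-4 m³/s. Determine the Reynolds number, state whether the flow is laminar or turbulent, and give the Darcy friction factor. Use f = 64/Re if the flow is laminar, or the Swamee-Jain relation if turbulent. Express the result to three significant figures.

V = 4Q/(πD²) = 1.107 m/s
Re = VD/ν = 1.107·0.0116/3.44×10^-4 = 37.3
Re < 2300 → laminar → f = 64/Re = 1.714

Re ≈ 37.3; laminar; f = 64/Re ≈ 1.71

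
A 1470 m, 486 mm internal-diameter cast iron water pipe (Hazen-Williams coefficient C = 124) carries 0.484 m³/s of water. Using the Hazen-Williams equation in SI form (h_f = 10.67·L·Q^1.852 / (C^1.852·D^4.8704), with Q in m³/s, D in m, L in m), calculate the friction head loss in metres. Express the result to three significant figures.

h_f ≈ 18.2 m

h_f = 10.67·1470·0.484^1.852 / (124^1.852·0.486^4.8704) = 18.24 m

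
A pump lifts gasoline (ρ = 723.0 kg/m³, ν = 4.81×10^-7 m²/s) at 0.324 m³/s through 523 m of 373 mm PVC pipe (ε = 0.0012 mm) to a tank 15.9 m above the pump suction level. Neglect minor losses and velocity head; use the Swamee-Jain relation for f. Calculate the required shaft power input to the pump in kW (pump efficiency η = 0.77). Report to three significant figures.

P_shaft ≈ 66.7 kW

V = 4Q/(πD²) = 2.965 m/s; Re = 2.30×10^6; ε/D = 3.22×10^-6; f = 0.01027
h_f = f(L/D)V²/2g = 6.455 m
Total head H = z + h_f = 15.9 + 6.455 = 22.36 m
P_hyd = ρgQH = 723.0·9.81·0.324·22.36 = 51.37 kW
P_shaft = P_hyd/η = 51.37/0.77 = 66.72 kW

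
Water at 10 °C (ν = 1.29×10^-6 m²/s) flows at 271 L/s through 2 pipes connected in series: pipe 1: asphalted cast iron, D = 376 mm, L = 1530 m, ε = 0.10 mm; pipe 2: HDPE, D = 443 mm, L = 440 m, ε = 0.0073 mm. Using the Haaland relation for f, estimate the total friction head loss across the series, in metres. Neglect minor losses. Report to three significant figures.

Pipe 1: V = 2.441 m/s, Re = 7.11×10^5, ε/D = 2.66×10^-4, f = 0.01553, h_1 = f(L/D)V²/2g = 19.19 m
Pipe 2: V = 1.758 m/s, Re = 6.04×10^5, ε/D = 1.65×10^-5, f = 0.01285, h_2 = f(L/D)V²/2g = 2.011 m
Series → Q common, losses add: H = Σh = 21.20 m

H ≈ 21.2 m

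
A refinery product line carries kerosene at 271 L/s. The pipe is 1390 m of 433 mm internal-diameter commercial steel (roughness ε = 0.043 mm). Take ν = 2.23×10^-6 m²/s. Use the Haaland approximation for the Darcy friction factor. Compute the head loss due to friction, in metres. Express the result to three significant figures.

h_f ≈ 8.24 m

V = 4Q/(πD²) = 4·0.271/(π·0.433²) = 1.840 m/s
Re = VD/ν = 1.840·0.433/2.23×10^-6 = 3.57×10^5 → turbulent
ε/D = 0.043/433 = 9.93×10^-5
Haaland: f = 0.01486
h_f = f(L/D)V²/(2g) = 0.01486·(1390/0.433)·1.840²/(2·9.81) = 8.237 m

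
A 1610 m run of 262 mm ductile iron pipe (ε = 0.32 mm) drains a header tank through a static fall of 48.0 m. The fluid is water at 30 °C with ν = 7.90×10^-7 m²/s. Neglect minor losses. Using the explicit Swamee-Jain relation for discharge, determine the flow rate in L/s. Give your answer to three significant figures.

Swamee-Jain (Type II): Q = -0.965·√(gD⁵h_f/L)·ln[ε/(3.7D) + √(3.17ν²L/(gD³h_f))]
√(gD⁵h_f/L) = √(9.81·0.262⁵·48.0/1610) = 0.01900
ε/(3.7D) = 3.30×10^-4; √(3.17ν²L/(gD³h_f)) = 1.94×10^-5
Q = -0.965·0.01900·ln(3.495×10^-4) = 0.1459 m³/s
Check: V = 2.71 m/s, Re = 8.98×10^5, f = 0.02101, h_f = 48.2 m ≈ 48.0 m ✓

Q ≈ 146 L/s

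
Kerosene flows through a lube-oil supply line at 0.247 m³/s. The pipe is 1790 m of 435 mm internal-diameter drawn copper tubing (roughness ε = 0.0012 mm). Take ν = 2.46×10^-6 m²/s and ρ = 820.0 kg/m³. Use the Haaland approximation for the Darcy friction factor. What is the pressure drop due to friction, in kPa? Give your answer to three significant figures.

V = 4Q/(πD²) = 4·0.247/(π·0.435²) = 1.662 m/s
Re = VD/ν = 1.662·0.435/2.46×10^-6 = 2.94×10^5 → turbulent
ε/D = 0.0012/435 = 2.76×10^-6
Haaland: f = 0.01442
h_f = f(L/D)V²/(2g) = 0.01442·(1790/0.435)·1.662²/(2·9.81) = 8.354 m
Δp = ρg·h_f = 820.0·9.81·8.354 = 67.20 kPa

Δp ≈ 67.2 kPa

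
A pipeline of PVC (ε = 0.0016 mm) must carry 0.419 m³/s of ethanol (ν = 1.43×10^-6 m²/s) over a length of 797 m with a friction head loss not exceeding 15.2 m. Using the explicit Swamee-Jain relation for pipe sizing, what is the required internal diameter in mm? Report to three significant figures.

D ≈ 394 mm

Swamee-Jain (Type III): D = 0.66·[ε^1.25·(LQ²/(gh_f))^4.75 + ν·Q^9.4·(L/(gh_f))^5.2]^0.04
LQ²/(gh_f) = 0.9384; L/(gh_f) = 5.345
Term 1 = ε^1.25·(…)^4.75 = 4.21×10^-8; Term 2 = ν·Q^9.4·(…)^5.2 = 2.45×10^-6
D = 0.66·(4.21×10^-8 + 2.45×10^-6)^0.04 = 0.3939 m = 394 mm
Check: V = 3.44 m/s, Re = 9.47×10^5, f = 0.01181, h_f = 14.4 m ≈ 15.2 m ✓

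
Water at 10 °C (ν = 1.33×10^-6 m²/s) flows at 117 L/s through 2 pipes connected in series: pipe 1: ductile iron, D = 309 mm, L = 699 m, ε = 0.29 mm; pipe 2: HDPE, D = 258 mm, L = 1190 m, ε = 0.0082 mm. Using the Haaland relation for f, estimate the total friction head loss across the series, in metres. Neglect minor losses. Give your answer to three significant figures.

Pipe 1: V = 1.560 m/s, Re = 3.62×10^5, ε/D = 9.39×10^-4, f = 0.02012, h_1 = f(L/D)V²/2g = 5.646 m
Pipe 2: V = 2.238 m/s, Re = 4.34×10^5, ε/D = 3.18×10^-5, f = 0.01375, h_2 = f(L/D)V²/2g = 16.19 m
Series → Q common, losses add: H = Σh = 21.83 m

H ≈ 21.8 m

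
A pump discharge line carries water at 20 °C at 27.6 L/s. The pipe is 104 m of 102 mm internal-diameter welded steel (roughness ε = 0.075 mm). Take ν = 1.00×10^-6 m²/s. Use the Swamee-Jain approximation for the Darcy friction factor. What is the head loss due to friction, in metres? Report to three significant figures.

V = 4Q/(πD²) = 4·0.0276/(π·0.102²) = 3.378 m/s
Re = VD/ν = 3.378·0.102/1.00×10^-6 = 3.45×10^5 → turbulent
ε/D = 0.075/102 = 7.35×10^-4
Swamee-Jain: f = 0.01942
h_f = f(L/D)V²/(2g) = 0.01942·(104/0.102)·3.378²/(2·9.81) = 11.51 m

h_f ≈ 11.5 m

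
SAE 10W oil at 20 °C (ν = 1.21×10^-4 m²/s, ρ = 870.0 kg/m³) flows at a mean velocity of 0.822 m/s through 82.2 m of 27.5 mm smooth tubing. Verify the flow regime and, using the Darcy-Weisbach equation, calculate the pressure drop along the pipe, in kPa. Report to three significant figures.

Δp ≈ 301 kPa

Re = VD/ν = 0.822·0.02750/1.21×10^-4 = 187 → laminar (Re < 2300)
f = 64/Re = 0.3426
h_f = f(L/D)V²/(2g) = 0.3426·(82.2/0.02750)·0.822²/(2·9.81) = 35.27 m
Δp = ρg·h_f = 870.0·9.81·35.27 = 301.0 kPa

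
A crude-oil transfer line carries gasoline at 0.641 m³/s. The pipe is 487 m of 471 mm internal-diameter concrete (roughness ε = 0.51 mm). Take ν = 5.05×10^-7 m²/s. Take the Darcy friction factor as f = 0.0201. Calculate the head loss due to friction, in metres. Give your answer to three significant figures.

V = 4Q/(πD²) = 4·0.641/(π·0.471²) = 3.679 m/s
h_f = f(L/D)V²/(2g) = 0.02010·(487/0.471)·3.679²/(2·9.81) = 14.34 m

h_f ≈ 14.3 m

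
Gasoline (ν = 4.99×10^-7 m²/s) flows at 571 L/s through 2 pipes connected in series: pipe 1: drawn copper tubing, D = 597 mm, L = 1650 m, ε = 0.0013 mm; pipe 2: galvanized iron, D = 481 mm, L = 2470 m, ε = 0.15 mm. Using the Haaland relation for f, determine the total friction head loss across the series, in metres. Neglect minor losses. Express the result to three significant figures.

Pipe 1: V = 2.040 m/s, Re = 2.44×10^6, ε/D = 2.18×10^-6, f = 0.01009, h_1 = f(L/D)V²/2g = 5.915 m
Pipe 2: V = 3.142 m/s, Re = 3.03×10^6, ε/D = 3.12×10^-4, f = 0.01530, h_2 = f(L/D)V²/2g = 39.55 m
Series → Q common, losses add: H = Σh = 45.47 m

H ≈ 45.5 m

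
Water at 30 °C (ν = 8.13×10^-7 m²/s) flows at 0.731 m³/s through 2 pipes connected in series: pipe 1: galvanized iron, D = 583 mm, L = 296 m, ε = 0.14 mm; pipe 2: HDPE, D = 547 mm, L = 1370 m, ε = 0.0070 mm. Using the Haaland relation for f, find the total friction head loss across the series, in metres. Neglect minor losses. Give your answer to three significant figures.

H ≈ 16.0 m

Pipe 1: V = 2.738 m/s, Re = 1.96×10^6, ε/D = 2.40×10^-4, f = 0.01468, h_1 = f(L/D)V²/2g = 2.849 m
Pipe 2: V = 3.111 m/s, Re = 2.09×10^6, ε/D = 1.28×10^-5, f = 0.01066, h_2 = f(L/D)V²/2g = 13.17 m
Series → Q common, losses add: H = Σh = 16.02 m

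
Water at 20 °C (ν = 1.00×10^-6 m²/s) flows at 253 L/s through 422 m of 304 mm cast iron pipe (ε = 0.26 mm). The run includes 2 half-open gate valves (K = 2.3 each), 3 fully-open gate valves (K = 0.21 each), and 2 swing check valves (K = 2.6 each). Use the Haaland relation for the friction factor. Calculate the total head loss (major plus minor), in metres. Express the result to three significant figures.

V = 4Q/(πD²) = 3.486 m/s; V²/2g = 0.6193 m
Re = 1.06×10^6, ε/D = 8.55×10^-4 → f = 0.01923 (Haaland)
Major: h_f = f(L/D)·V²/2g = 0.01923·1388·0.6193 = 16.53 m
Minor: ΣK = 10.4; h_m = ΣK·V²/2g = 6.459 m
Total H_L = 16.53 + 6.459 = 22.99 m

H_L ≈ 23.0 m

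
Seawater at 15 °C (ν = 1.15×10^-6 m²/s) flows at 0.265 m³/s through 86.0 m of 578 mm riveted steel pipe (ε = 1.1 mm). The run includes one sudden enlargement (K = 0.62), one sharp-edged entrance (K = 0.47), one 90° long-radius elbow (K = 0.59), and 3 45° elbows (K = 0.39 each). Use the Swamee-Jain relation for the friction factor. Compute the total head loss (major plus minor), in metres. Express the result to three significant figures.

H_L ≈ 0.331 m

V = 4Q/(πD²) = 1.010 m/s; V²/2g = 0.05199 m
Re = 5.08×10^5, ε/D = 0.00190 → f = 0.02360 (Swamee-Jain)
Major: h_f = f(L/D)·V²/2g = 0.02360·148.8·0.05199 = 0.1826 m
Minor: ΣK = 2.85; h_m = ΣK·V²/2g = 0.1482 m
Total H_L = 0.1826 + 0.1482 = 0.3307 m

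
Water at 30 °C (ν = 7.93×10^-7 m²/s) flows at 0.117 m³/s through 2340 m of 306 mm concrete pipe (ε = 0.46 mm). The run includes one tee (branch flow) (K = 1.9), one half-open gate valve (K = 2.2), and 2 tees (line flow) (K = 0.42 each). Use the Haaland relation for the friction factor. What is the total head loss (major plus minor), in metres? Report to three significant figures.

H_L ≈ 22.4 m

V = 4Q/(πD²) = 1.591 m/s; V²/2g = 0.1290 m
Re = 6.14×10^5, ε/D = 0.00150 → f = 0.02210 (Haaland)
Major: h_f = f(L/D)·V²/2g = 0.02210·7647·0.1290 = 21.81 m
Minor: ΣK = 4.94; h_m = ΣK·V²/2g = 0.6373 m
Total H_L = 21.81 + 0.6373 = 22.44 m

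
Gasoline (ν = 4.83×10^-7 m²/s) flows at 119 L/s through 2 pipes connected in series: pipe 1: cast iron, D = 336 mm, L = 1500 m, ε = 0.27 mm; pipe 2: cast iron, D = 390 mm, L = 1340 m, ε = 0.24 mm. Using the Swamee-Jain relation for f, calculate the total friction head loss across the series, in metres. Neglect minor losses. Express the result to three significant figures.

H ≈ 11.0 m

Pipe 1: V = 1.342 m/s, Re = 9.34×10^5, ε/D = 8.04×10^-4, f = 0.01911, h_1 = f(L/D)V²/2g = 7.831 m
Pipe 2: V = 0.9962 m/s, Re = 8.04×10^5, ε/D = 6.15×10^-4, f = 0.01814, h_2 = f(L/D)V²/2g = 3.153 m
Series → Q common, losses add: H = Σh = 10.98 m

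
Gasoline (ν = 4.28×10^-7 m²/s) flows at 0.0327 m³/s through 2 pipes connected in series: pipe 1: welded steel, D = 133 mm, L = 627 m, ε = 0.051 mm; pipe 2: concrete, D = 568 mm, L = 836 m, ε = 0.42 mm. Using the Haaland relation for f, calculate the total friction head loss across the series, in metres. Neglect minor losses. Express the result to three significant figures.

Pipe 1: V = 2.354 m/s, Re = 7.31×10^5, ε/D = 3.83×10^-4, f = 0.01649, h_1 = f(L/D)V²/2g = 21.95 m
Pipe 2: V = 0.1291 m/s, Re = 1.71×10^5, ε/D = 7.39×10^-4, f = 0.02002, h_2 = f(L/D)V²/2g = 0.02502 m
Series → Q common, losses add: H = Σh = 21.98 m

H ≈ 22.0 m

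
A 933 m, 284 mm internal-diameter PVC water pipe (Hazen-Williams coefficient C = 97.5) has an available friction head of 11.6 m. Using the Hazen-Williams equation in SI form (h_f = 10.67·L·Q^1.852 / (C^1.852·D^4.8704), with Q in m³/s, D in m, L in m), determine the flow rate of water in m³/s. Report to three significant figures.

Q ≈ 0.0928 m³/s

Rearranging: Q = [h_f·C^1.852·D^4.8704 / (10.67·L)]^(1/1.852)
Q = [11.6·97.5^1.852·0.284^4.8704 / (10.67·933)]^0.540 = 0.09275 m³/s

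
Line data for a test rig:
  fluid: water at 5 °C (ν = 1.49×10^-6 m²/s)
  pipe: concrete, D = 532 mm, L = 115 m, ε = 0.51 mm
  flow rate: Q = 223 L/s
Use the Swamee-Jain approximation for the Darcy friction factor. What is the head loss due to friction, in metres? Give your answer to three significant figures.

h_f ≈ 0.226 m

V = 4Q/(πD²) = 4·0.223/(π·0.532²) = 1.003 m/s
Re = VD/ν = 1.003·0.532/1.49×10^-6 = 3.58×10^5 → turbulent
ε/D = 0.51/532 = 9.59×10^-4
Swamee-Jain: f = 0.02042
h_f = f(L/D)V²/(2g) = 0.02042·(115/0.532)·1.003²/(2·9.81) = 0.2264 m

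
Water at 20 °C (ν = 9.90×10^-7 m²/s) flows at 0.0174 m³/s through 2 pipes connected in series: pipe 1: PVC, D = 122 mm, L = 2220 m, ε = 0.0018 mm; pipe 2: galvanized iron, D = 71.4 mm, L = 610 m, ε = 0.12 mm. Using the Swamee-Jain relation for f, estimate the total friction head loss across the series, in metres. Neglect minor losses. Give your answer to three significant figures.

Pipe 1: V = 1.488 m/s, Re = 1.83×10^5, ε/D = 1.48×10^-5, f = 0.01593, h_1 = f(L/D)V²/2g = 32.72 m
Pipe 2: V = 4.346 m/s, Re = 3.13×10^5, ε/D = 0.00168, f = 0.02317, h_2 = f(L/D)V²/2g = 190.5 m
Series → Q common, losses add: H = Σh = 223.3 m

H ≈ 223 m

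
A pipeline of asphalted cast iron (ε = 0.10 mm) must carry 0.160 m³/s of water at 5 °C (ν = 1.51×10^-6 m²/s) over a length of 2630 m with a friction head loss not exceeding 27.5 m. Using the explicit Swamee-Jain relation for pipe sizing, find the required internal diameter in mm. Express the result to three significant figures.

D ≈ 325 mm

Swamee-Jain (Type III): D = 0.66·[ε^1.25·(LQ²/(gh_f))^4.75 + ν·Q^9.4·(L/(gh_f))^5.2]^0.04
LQ²/(gh_f) = 0.2496; L/(gh_f) = 9.749
Term 1 = ε^1.25·(…)^4.75 = 1.37×10^-8; Term 2 = ν·Q^9.4·(…)^5.2 = 6.92×10^-9
D = 0.66·(1.37×10^-8 + 6.92×10^-9)^0.04 = 0.3252 m = 325 mm
Check: V = 1.93 m/s, Re = 4.15×10^5, f = 0.01665, h_f = 25.5 m ≈ 27.5 m ✓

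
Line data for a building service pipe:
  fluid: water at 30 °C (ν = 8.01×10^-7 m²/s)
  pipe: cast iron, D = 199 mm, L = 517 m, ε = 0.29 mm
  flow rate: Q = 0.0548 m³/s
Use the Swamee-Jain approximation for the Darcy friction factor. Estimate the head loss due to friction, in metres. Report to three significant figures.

V = 4Q/(πD²) = 4·0.0548/(π·0.199²) = 1.762 m/s
Re = VD/ν = 1.762·0.199/8.01×10^-7 = 4.38×10^5 → turbulent
ε/D = 0.29/199 = 0.00146
Swamee-Jain: f = 0.02221
h_f = f(L/D)V²/(2g) = 0.02221·(517/0.199)·1.762²/(2·9.81) = 9.132 m

h_f ≈ 9.13 m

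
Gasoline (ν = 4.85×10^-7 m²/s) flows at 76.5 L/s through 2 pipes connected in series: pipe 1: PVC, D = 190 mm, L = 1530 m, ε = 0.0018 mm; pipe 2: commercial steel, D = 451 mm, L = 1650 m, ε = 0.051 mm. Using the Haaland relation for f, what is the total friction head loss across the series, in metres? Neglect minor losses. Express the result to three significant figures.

H ≈ 35.5 m

Pipe 1: V = 2.698 m/s, Re = 1.06×10^6, ε/D = 9.47×10^-6, f = 0.01166, h_1 = f(L/D)V²/2g = 34.83 m
Pipe 2: V = 0.4789 m/s, Re = 4.45×10^5, ε/D = 1.13×10^-4, f = 0.01460, h_2 = f(L/D)V²/2g = 0.6243 m
Series → Q common, losses add: H = Σh = 35.45 m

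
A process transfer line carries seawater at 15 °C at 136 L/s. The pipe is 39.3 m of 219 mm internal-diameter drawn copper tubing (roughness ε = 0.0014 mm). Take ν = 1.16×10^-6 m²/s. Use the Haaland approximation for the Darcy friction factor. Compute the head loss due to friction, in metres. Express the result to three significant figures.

h_f ≈ 1.49 m

V = 4Q/(πD²) = 4·0.136/(π·0.219²) = 3.610 m/s
Re = VD/ν = 3.610·0.219/1.16×10^-6 = 6.82×10^5 → turbulent
ε/D = 0.0014/219 = 6.39×10^-6
Haaland: f = 0.01246
h_f = f(L/D)V²/(2g) = 0.01246·(39.3/0.219)·3.610²/(2·9.81) = 1.485 m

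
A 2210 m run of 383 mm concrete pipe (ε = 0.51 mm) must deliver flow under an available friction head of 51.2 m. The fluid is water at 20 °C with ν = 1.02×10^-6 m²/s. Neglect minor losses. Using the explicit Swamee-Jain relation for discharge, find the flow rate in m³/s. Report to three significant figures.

Q ≈ 0.329 m³/s

Swamee-Jain (Type II): Q = -0.965·√(gD⁵h_f/L)·ln[ε/(3.7D) + √(3.17ν²L/(gD³h_f))]
√(gD⁵h_f/L) = √(9.81·0.383⁵·51.2/2210) = 0.04328
ε/(3.7D) = 3.60×10^-4; √(3.17ν²L/(gD³h_f)) = 1.61×10^-5
Q = -0.965·0.04328·ln(3.760×10^-4) = 0.3293 m³/s
Check: V = 2.86 m/s, Re = 1.07×10^6, f = 0.02139, h_f = 51.4 m ≈ 51.2 m ✓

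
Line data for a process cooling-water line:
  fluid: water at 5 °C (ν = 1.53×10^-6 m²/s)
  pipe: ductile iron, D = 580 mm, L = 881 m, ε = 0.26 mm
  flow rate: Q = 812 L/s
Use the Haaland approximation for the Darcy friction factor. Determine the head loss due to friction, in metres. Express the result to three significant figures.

h_f ≈ 12.2 m

V = 4Q/(πD²) = 4·0.812/(π·0.580²) = 3.073 m/s
Re = VD/ν = 3.073·0.580/1.53×10^-6 = 1.17×10^6 → turbulent
ε/D = 0.26/580 = 4.48×10^-4
Haaland: f = 0.01674
h_f = f(L/D)V²/(2g) = 0.01674·(881/0.580)·3.073²/(2·9.81) = 12.24 m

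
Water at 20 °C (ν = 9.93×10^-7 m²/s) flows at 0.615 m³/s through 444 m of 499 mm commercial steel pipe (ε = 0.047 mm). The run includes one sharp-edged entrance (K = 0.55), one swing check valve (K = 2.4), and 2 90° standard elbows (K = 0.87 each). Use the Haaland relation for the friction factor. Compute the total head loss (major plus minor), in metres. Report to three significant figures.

V = 4Q/(πD²) = 3.145 m/s; V²/2g = 0.5040 m
Re = 1.58×10^6, ε/D = 9.42×10^-5 → f = 0.01281 (Haaland)
Major: h_f = f(L/D)·V²/2g = 0.01281·889.8·0.5040 = 5.743 m
Minor: ΣK = 4.69; h_m = ΣK·V²/2g = 2.364 m
Total H_L = 5.743 + 2.364 = 8.107 m

H_L ≈ 8.11 m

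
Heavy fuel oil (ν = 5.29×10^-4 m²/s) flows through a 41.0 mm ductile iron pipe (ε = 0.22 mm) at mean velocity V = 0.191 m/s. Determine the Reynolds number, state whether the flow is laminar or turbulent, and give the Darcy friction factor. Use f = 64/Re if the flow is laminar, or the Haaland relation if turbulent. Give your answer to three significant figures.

Re = VD/ν = 0.1910·0.0410/5.29×10^-4 = 14.8
Re < 2300 → laminar → f = 64/Re = 4.323

Re ≈ 14.8; laminar; f = 64/Re ≈ 4.32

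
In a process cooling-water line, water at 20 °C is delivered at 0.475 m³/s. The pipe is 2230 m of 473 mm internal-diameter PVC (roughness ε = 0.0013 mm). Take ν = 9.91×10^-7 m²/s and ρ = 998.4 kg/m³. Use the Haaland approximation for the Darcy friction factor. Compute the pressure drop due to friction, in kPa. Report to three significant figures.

Δp ≈ 192 kPa

V = 4Q/(πD²) = 4·0.475/(π·0.473²) = 2.703 m/s
Re = VD/ν = 2.703·0.473/9.91×10^-7 = 1.29×10^6 → turbulent
ε/D = 0.0013/473 = 2.75×10^-6
Haaland: f = 0.01116
h_f = f(L/D)V²/(2g) = 0.01116·(2230/0.473)·2.703²/(2·9.81) = 19.59 m
Δp = ρg·h_f = 998.4·9.81·19.59 = 191.9 kPa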